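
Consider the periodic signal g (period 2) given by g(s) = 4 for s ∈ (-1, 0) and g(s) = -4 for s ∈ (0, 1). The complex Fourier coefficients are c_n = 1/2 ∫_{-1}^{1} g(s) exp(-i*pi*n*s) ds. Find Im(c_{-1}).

Since g is real-valued, Im(c_{-1}) = -1/2 ∫_{-1}^{1} g(s) sin(-pi*s) ds = b_{1}/2.
g is odd and sin(-pi*s) is odd, so the integrand is even: ∫_{-1}^{1} g(s) sin(-pi*s) ds = 2∫_0^{1} g(s) sin(-pi*s) ds.
Directly, an antiderivative of (-4) sin(-pi*s) is -4*cos(pi*s)/pi; evaluating from 0 to 1: ∫_{0}^{1} (-4) sin(-pi*s) ds = (4/pi) - (-4/pi) = 8/pi.
So ∫_{-1}^{1} g(s) sin(-pi*s) ds = 16/pi.
Hence Im(c_{-1}) = (-1/2)·(16/pi) = -8/pi.

-8/pi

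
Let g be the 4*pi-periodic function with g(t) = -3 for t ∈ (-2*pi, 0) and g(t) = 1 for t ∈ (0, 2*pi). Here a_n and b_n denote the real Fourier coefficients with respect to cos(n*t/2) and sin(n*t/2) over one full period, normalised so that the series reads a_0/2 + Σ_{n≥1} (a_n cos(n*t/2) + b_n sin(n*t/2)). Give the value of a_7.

a_7 = (1/(2*pi)) ∫_{-2*pi}^{2*pi} g(t) cos(7*t/2) dt.
Split the integral at the breakpoints.
Directly, an antiderivative of (-3) cos(7*t/2) is -6*sin(7*t/2)/7; evaluating from -2*pi to 0: ∫_{-2*pi}^{0} (-3) cos(7*t/2) dt = (0) - (0) = 0.
Directly, an antiderivative of (1) cos(7*t/2) is 2*sin(7*t/2)/7; evaluating from 0 to 2*pi: ∫_{0}^{2*pi} (1) cos(7*t/2) dt = (0) - (0) = 0.
Summing the pieces and multiplying by (1/(2*pi)) gives a_7 = 0.

0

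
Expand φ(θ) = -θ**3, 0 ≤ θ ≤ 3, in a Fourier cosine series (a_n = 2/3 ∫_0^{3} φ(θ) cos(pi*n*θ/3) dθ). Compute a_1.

162*(-4 + pi**2)/pi**4

a_1 = 2/3 ∫_0^{3} (-θ**3) cos(pi*θ/3) dθ.
Integrating by parts three times (tabular method), an antiderivative of (-θ**3) cos(pi*θ/3) is -3*θ**3*sin(pi*θ/3)/pi - 27*θ**2*cos(pi*θ/3)/pi**2 + 162*θ*sin(pi*θ/3)/pi**3 + 486*cos(pi*θ/3)/pi**4; evaluating from 0 to 3: ∫_{0}^{3} (-θ**3) cos(pi*θ/3) dθ = (243*(-2 + pi**2)/pi**4) - (486/pi**4) = 243*(-4 + pi**2)/pi**4.
Hence a_1 = (2/3)·(243*(-4 + pi**2)/pi**4) = 162*(-4 + pi**2)/pi**4.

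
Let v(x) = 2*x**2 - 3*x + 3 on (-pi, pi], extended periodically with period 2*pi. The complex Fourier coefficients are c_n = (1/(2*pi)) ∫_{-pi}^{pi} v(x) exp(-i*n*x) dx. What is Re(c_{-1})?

-4

Since v is real-valued, Re(c_{-1}) = (1/(2*pi)) ∫_{-pi}^{pi} v(x) cos(-x) dx = a_{1}/2.
Integrating by parts twice (tabular method), an antiderivative of (2*x**2 - 3*x + 3) cos(-x) is 2*x**2*sin(x) - 3*x*sin(x) + 4*x*cos(x) - sin(x) - 3*cos(x); evaluating from -pi to pi: ∫_{-pi}^{pi} (2*x**2 - 3*x + 3) cos(-x) dx = (3 - 4*pi) - (3 + 4*pi) = -8*pi.
Hence Re(c_{-1}) = (1/(2*pi))·(-8*pi) = -4.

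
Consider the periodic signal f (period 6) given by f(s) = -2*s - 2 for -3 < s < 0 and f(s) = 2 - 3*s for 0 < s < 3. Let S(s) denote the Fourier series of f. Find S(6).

s = 6 differs from s = 0 by 1 full period(s), and the series is 6-periodic.
At s = 0 the one-sided limits are f(0^-) = -2 and f(0^+) = 2.
By Dirichlet's theorem the series converges to their average, [(-2) + (2)]/2 = 0.

0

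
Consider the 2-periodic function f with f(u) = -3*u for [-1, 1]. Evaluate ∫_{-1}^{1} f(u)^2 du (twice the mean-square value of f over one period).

∫_{-1}^{1} f(u)^2 du = 6.

6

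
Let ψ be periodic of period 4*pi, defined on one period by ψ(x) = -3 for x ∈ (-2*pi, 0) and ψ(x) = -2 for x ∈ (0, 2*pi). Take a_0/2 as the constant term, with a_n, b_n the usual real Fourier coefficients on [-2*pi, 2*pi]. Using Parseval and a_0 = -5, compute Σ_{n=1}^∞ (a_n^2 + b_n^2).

Parseval: a_0^2/2 + Σ_{n≥1} (a_n^2+b_n^2) = (1/(2*pi)) ∫_{-2*pi}^{2*pi} ψ(x)^2 dx = 13.
Subtract a_0^2/2 = 25/2: Σ (a_n^2+b_n^2) = 1/2.

1/2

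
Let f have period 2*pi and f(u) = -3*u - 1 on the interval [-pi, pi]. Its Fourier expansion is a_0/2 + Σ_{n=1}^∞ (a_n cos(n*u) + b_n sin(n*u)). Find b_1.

-6

b_1 = 1/pi ∫_{-pi}^{pi} f(u) sin(u) du.
Integrating by parts (boundary term plus one more integral), an antiderivative of (-3*u - 1) sin(u) is 3*u*cos(u) - 3*sin(u) + cos(u); evaluating from -pi to pi: ∫_{-pi}^{pi} (-3*u - 1) sin(u) du = (-3*pi - 1) - (-1 + 3*pi) = -6*pi.
Hence b_1 = (1/pi)·(-6*pi) = -6.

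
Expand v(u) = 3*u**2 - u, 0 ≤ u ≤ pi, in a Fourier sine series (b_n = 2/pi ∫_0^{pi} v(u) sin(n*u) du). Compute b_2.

1 - 3*pi

b_2 = 2/pi ∫_0^{pi} (3*u**2 - u) sin(2*u) du.
Integrating by parts twice (tabular method), an antiderivative of (3*u**2 - u) sin(2*u) is -3*u**2*cos(2*u)/2 + 3*u*sin(2*u)/2 + u*cos(2*u)/2 - sin(2*u)/4 + 3*cos(2*u)/4; evaluating from 0 to pi: ∫_{0}^{pi} (3*u**2 - u) sin(2*u) du = (-3*pi**2/2 + 3/4 + pi/2) - (3/4) = pi*(1 - 3*pi)/2.
Hence b_2 = (2/pi)·(pi*(1 - 3*pi)/2) = 1 - 3*pi.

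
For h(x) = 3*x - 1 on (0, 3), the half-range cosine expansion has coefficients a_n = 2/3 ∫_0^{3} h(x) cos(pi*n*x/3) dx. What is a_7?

a_7 = 2/3 ∫_0^{3} (3*x - 1) cos(7*pi*x/3) dx.
Integrating by parts (boundary term plus one more integral), an antiderivative of (3*x - 1) cos(7*pi*x/3) is 9*x*sin(7*pi*x/3)/(7*pi) - 3*sin(7*pi*x/3)/(7*pi) + 27*cos(7*pi*x/3)/(49*pi**2); evaluating from 0 to 3: ∫_{0}^{3} (3*x - 1) cos(7*pi*x/3) dx = (-27/(49*pi**2)) - (27/(49*pi**2)) = -54/(49*pi**2).
Hence a_7 = (2/3)·(-54/(49*pi**2)) = -36/(49*pi**2).

-36/(49*pi**2)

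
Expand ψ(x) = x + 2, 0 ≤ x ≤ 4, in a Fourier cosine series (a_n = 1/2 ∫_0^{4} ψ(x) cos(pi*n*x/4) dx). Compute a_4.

0

a_4 = 1/2 ∫_0^{4} (x + 2) cos(pi*x) dx.
Integrating by parts (boundary term plus one more integral), an antiderivative of (x + 2) cos(pi*x) is x*sin(pi*x)/pi + 2*sin(pi*x)/pi + cos(pi*x)/pi**2; evaluating from 0 to 4: ∫_{0}^{4} (x + 2) cos(pi*x) dx = (pi**(-2)) - (pi**(-2)) = 0.
Hence a_4 = (1/2)·(0) = 0.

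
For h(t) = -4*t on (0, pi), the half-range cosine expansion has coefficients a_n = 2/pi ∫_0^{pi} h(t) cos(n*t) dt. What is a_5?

16/(25*pi)

a_5 = 2/pi ∫_0^{pi} (-4*t) cos(5*t) dt.
Integrating by parts (boundary term plus one more integral), an antiderivative of (-4*t) cos(5*t) is -4*t*sin(5*t)/5 - 4*cos(5*t)/25; evaluating from 0 to pi: ∫_{0}^{pi} (-4*t) cos(5*t) dt = (4/25) - (-4/25) = 8/25.
Hence a_5 = (2/pi)·(8/25) = 16/(25*pi).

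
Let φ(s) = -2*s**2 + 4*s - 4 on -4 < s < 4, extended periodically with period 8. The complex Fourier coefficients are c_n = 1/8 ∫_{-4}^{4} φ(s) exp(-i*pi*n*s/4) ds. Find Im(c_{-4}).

Since φ is real-valued, Im(c_{-4}) = -1/8 ∫_{-4}^{4} φ(s) sin(-pi*s) ds = b_{4}/2.
Integrating by parts twice (tabular method), an antiderivative of (-2*s**2 + 4*s - 4) sin(-pi*s) is -2*s**2*cos(pi*s)/pi + 4*s*sin(pi*s)/pi**2 + 4*s*cos(pi*s)/pi - 4*sin(pi*s)/pi**2 - 4*cos(pi*s)/pi + 4*cos(pi*s)/pi**3; evaluating from -4 to 4: ∫_{-4}^{4} (-2*s**2 + 4*s - 4) sin(-pi*s) ds = (-20/pi + 4/pi**3) - (-52/pi + 4/pi**3) = 32/pi.
Hence Im(c_{-4}) = (-1/8)·(32/pi) = -4/pi.

-4/pi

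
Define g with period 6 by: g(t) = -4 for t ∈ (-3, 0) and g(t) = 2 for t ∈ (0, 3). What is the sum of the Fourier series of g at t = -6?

-1

t = -6 differs from t = 0 by -1 full period(s), and the series is 6-periodic.
At t = 0 the one-sided limits are g(0^-) = -4 and g(0^+) = 2.
By Dirichlet's theorem the series converges to their average, [(-4) + (2)]/2 = -1.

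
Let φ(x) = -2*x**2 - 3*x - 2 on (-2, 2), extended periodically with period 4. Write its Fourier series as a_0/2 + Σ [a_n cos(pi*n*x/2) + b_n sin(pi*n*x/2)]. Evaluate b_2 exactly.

6/pi

b_2 = 1/2 ∫_{-2}^{2} φ(x) sin(pi*x) dx.
Integrating by parts twice (tabular method), an antiderivative of (-2*x**2 - 3*x - 2) sin(pi*x) is 2*x**2*cos(pi*x)/pi - 4*x*sin(pi*x)/pi**2 + 3*x*cos(pi*x)/pi - 3*sin(pi*x)/pi**2 - 4*cos(pi*x)/pi**3 + 2*cos(pi*x)/pi; evaluating from -2 to 2: ∫_{-2}^{2} (-2*x**2 - 3*x - 2) sin(pi*x) dx = (-4/pi**3 + 16/pi) - (-4/pi**3 + 4/pi) = 12/pi.
Hence b_2 = (1/2)·(12/pi) = 6/pi.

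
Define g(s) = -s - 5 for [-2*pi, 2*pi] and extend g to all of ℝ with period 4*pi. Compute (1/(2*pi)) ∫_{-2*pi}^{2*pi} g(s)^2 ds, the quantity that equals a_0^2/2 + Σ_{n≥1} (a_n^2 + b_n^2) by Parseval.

(1/(2*pi)) ∫_{-2*pi}^{2*pi} g(s)^2 ds = (1/(2*pi)) · (16*pi**3/3 + 100*pi) = 8*pi**2/3 + 50.

8*pi**2/3 + 50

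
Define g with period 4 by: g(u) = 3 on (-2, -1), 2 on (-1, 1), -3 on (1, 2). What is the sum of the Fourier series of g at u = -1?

At u = -1 the one-sided limits are g(-1^-) = 3 and g(-1^+) = 2.
By Dirichlet's theorem the series converges to their average, [(3) + (2)]/2 = 5/2.

5/2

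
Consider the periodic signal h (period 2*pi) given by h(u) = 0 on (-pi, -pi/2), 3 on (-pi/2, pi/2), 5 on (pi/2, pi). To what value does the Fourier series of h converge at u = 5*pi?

5/2

u = 5*pi differs from u = pi by 2 full period(s), and the series is 2*pi-periodic.
At u = pi the one-sided limits are h(pi^-) = 5 and h(pi^+) = 0.
By Dirichlet's theorem the series converges to their average, [(5) + (0)]/2 = 5/2.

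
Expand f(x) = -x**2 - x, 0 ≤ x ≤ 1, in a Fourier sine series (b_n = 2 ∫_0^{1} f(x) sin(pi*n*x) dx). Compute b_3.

b_3 = 2 ∫_0^{1} (-x**2 - x) sin(3*pi*x) dx.
Integrating by parts twice (tabular method), an antiderivative of (-x**2 - x) sin(3*pi*x) is x**2*cos(3*pi*x)/(3*pi) - 2*x*sin(3*pi*x)/(9*pi**2) + x*cos(3*pi*x)/(3*pi) - sin(3*pi*x)/(9*pi**2) - 2*cos(3*pi*x)/(27*pi**3); evaluating from 0 to 1: ∫_{0}^{1} (-x**2 - x) sin(3*pi*x) dx = (2*(1 - 9*pi**2)/(27*pi**3)) - (-2/(27*pi**3)) = 2*(2 - 9*pi**2)/(27*pi**3).
Hence b_3 = 2·(2*(2 - 9*pi**2)/(27*pi**3)) = 4*(2 - 9*pi**2)/(27*pi**3).

4*(2 - 9*pi**2)/(27*pi**3)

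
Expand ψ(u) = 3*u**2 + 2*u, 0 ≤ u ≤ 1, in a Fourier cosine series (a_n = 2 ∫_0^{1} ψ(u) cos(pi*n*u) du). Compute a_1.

-20/pi**2

a_1 = 2 ∫_0^{1} (3*u**2 + 2*u) cos(pi*u) du.
Integrating by parts twice (tabular method), an antiderivative of (3*u**2 + 2*u) cos(pi*u) is 3*u**2*sin(pi*u)/pi + 2*u*sin(pi*u)/pi + 6*u*cos(pi*u)/pi**2 - 6*sin(pi*u)/pi**3 + 2*cos(pi*u)/pi**2; evaluating from 0 to 1: ∫_{0}^{1} (3*u**2 + 2*u) cos(pi*u) du = (-8/pi**2) - (2/pi**2) = -10/pi**2.
Hence a_1 = 2·(-10/pi**2) = -20/pi**2.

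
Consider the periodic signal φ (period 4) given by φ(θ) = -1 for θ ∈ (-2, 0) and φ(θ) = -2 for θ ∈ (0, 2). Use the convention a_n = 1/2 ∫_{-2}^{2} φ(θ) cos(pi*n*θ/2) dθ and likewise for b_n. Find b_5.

b_5 = 1/2 ∫_{-2}^{2} φ(θ) sin(5*pi*θ/2) dθ.
Split the integral at the breakpoints.
Directly, an antiderivative of (-1) sin(5*pi*θ/2) is 2*cos(5*pi*θ/2)/(5*pi); evaluating from -2 to 0: ∫_{-2}^{0} (-1) sin(5*pi*θ/2) dθ = (2/(5*pi)) - (-2/(5*pi)) = 4/(5*pi).
Directly, an antiderivative of (-2) sin(5*pi*θ/2) is 4*cos(5*pi*θ/2)/(5*pi); evaluating from 0 to 2: ∫_{0}^{2} (-2) sin(5*pi*θ/2) dθ = (-4/(5*pi)) - (4/(5*pi)) = -8/(5*pi).
Summing the pieces and multiplying by (1/2) gives b_5 = -2/(5*pi).

-2/(5*pi)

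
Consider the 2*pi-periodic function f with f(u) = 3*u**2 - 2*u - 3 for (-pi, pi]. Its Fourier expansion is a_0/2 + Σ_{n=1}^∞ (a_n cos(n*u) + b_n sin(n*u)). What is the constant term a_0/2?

a_0 = 1/pi ∫_{-pi}^{pi} f(u) du = 1/pi · (2*pi*(-3 + pi**2)) = -6 + 2*pi**2.
So the constant term a_0/2 = -3 + pi**2.

-3 + pi**2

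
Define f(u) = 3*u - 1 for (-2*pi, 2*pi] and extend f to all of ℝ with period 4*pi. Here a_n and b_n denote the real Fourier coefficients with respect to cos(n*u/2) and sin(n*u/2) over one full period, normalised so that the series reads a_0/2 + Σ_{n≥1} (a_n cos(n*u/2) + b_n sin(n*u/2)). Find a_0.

a_0 = (1/(2*pi)) ∫_{-2*pi}^{2*pi} f(u) du = (1/(2*pi)) · (-4*pi) = -2.

-2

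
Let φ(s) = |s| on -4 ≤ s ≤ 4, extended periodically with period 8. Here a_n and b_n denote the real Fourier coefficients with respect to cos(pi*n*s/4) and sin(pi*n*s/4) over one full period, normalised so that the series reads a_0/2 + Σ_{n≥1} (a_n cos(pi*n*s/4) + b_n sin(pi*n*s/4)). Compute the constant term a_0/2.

a_0 = 1/4 ∫_{-4}^{4} φ(s) ds = 1/4 · (16) = 4.
So the constant term a_0/2 = 2.

2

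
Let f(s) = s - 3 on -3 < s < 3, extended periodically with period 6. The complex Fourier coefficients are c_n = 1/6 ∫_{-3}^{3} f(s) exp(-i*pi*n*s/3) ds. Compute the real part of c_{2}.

Since f is real-valued, Re(c_{2}) = 1/6 ∫_{-3}^{3} f(s) cos(2*pi*s/3) ds = a_{2}/2.
Integrating by parts (boundary term plus one more integral), an antiderivative of (s - 3) cos(2*pi*s/3) is 3*s*sin(2*pi*s/3)/(2*pi) - 9*sin(2*pi*s/3)/(2*pi) + 9*cos(2*pi*s/3)/(4*pi**2); evaluating from -3 to 3: ∫_{-3}^{3} (s - 3) cos(2*pi*s/3) ds = (9/(4*pi**2)) - (9/(4*pi**2)) = 0.
Hence Re(c_{2}) = (1/6)·(0) = 0.

0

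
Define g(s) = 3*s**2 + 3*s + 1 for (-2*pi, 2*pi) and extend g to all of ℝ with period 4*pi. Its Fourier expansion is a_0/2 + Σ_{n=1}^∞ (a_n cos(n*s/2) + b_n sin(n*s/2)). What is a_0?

a_0 = (1/(2*pi)) ∫_{-2*pi}^{2*pi} g(s) ds = (1/(2*pi)) · (4*pi + 16*pi**3) = 2 + 8*pi**2.

2 + 8*pi**2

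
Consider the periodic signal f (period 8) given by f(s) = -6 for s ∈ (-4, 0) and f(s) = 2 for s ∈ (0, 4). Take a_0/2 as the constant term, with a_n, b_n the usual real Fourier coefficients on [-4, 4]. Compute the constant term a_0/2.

a_0 = 1/4 ∫_{-4}^{4} f(s) ds = 1/4 · (-16) = -4.
So the constant term a_0/2 = -2.

-2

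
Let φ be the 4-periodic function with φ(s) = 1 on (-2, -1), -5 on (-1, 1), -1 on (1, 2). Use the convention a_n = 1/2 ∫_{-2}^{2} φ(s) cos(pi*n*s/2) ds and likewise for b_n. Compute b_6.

b_6 = 1/2 ∫_{-2}^{2} φ(s) sin(3*pi*s) ds.
Split the integral at the breakpoints.
Directly, an antiderivative of (1) sin(3*pi*s) is -cos(3*pi*s)/(3*pi); evaluating from -2 to -1: ∫_{-2}^{-1} (1) sin(3*pi*s) ds = (1/(3*pi)) - (-1/(3*pi)) = 2/(3*pi).
Directly, an antiderivative of (-5) sin(3*pi*s) is 5*cos(3*pi*s)/(3*pi); evaluating from -1 to 1: ∫_{-1}^{1} (-5) sin(3*pi*s) ds = (-5/(3*pi)) - (-5/(3*pi)) = 0.
Directly, an antiderivative of (-1) sin(3*pi*s) is cos(3*pi*s)/(3*pi); evaluating from 1 to 2: ∫_{1}^{2} (-1) sin(3*pi*s) ds = (1/(3*pi)) - (-1/(3*pi)) = 2/(3*pi).
Summing the pieces and multiplying by (1/2) gives b_6 = 2/(3*pi).

2/(3*pi)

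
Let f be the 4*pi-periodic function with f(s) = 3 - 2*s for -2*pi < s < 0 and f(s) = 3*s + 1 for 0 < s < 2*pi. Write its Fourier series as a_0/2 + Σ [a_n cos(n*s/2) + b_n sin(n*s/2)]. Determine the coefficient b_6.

-1/3

b_6 = (1/(2*pi)) ∫_{-2*pi}^{2*pi} f(s) sin(3*s) ds.
Split the integral at the breakpoints.
Integrating by parts (boundary term plus one more integral), an antiderivative of (3 - 2*s) sin(3*s) is 2*s*cos(3*s)/3 - 2*sin(3*s)/9 - cos(3*s); evaluating from -2*pi to 0: ∫_{-2*pi}^{0} (3 - 2*s) sin(3*s) ds = (-1) - (-4*pi/3 - 1) = 4*pi/3.
Integrating by parts (boundary term plus one more integral), an antiderivative of (3*s + 1) sin(3*s) is -s*cos(3*s) + sin(3*s)/3 - cos(3*s)/3; evaluating from 0 to 2*pi: ∫_{0}^{2*pi} (3*s + 1) sin(3*s) ds = (-2*pi - 1/3) - (-1/3) = -2*pi.
Summing the pieces and multiplying by (1/(2*pi)) gives b_6 = -1/3.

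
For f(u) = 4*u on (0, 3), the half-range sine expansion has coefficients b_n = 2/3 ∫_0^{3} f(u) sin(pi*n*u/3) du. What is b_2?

-12/pi

b_2 = 2/3 ∫_0^{3} (4*u) sin(2*pi*u/3) du.
Integrating by parts (boundary term plus one more integral), an antiderivative of (4*u) sin(2*pi*u/3) is -6*u*cos(2*pi*u/3)/pi + 9*sin(2*pi*u/3)/pi**2; evaluating from 0 to 3: ∫_{0}^{3} (4*u) sin(2*pi*u/3) du = (-18/pi) - (0) = -18/pi.
Hence b_2 = (2/3)·(-18/pi) = -12/pi.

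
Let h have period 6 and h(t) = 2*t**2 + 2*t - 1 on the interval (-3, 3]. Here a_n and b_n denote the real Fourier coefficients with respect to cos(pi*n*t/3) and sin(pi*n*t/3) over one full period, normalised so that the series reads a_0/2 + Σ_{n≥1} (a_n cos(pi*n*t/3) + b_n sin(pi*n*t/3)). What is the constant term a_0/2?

5

a_0 = 1/3 ∫_{-3}^{3} h(t) dt = 1/3 · (30) = 10.
So the constant term a_0/2 = 5.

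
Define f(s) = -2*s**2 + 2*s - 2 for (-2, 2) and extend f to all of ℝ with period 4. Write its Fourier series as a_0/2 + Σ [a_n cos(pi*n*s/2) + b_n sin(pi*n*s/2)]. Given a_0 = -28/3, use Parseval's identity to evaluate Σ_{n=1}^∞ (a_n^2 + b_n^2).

992/45

Parseval: a_0^2/2 + Σ_{n≥1} (a_n^2+b_n^2) = 1/2 ∫_{-2}^{2} f(s)^2 ds = 328/5.
Subtract a_0^2/2 = 392/9: Σ (a_n^2+b_n^2) = 992/45.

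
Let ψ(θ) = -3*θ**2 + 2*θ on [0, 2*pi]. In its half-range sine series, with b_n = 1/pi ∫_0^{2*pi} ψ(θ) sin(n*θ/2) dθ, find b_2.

b_2 = 1/pi ∫_0^{2*pi} (-3*θ**2 + 2*θ) sin(θ) dθ.
Integrating by parts twice (tabular method), an antiderivative of (-3*θ**2 + 2*θ) sin(θ) is 3*θ**2*cos(θ) - 6*θ*sin(θ) - 2*θ*cos(θ) + 2*sin(θ) - 6*cos(θ); evaluating from 0 to 2*pi: ∫_{0}^{2*pi} (-3*θ**2 + 2*θ) sin(θ) dθ = (-4*pi - 6 + 12*pi**2) - (-6) = 4*pi*(-1 + 3*pi).
Hence b_2 = (1/pi)·(4*pi*(-1 + 3*pi)) = -4 + 12*pi.

-4 + 12*pi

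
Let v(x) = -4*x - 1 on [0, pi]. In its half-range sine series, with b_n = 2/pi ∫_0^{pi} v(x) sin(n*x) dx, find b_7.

4*(-2*pi - 1)/(7*pi)

b_7 = 2/pi ∫_0^{pi} (-4*x - 1) sin(7*x) dx.
Integrating by parts (boundary term plus one more integral), an antiderivative of (-4*x - 1) sin(7*x) is 4*x*cos(7*x)/7 - 4*sin(7*x)/49 + cos(7*x)/7; evaluating from 0 to pi: ∫_{0}^{pi} (-4*x - 1) sin(7*x) dx = (-4*pi/7 - 1/7) - (1/7) = -4*pi/7 - 2/7.
Hence b_7 = (2/pi)·(-4*pi/7 - 2/7) = 4*(-2*pi - 1)/(7*pi).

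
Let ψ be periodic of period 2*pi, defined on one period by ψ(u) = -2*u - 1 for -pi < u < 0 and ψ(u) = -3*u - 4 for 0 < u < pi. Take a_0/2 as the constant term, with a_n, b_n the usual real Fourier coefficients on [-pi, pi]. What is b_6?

b_6 = 1/pi ∫_{-pi}^{pi} ψ(u) sin(6*u) du.
Split the integral at the breakpoints.
Integrating by parts (boundary term plus one more integral), an antiderivative of (-2*u - 1) sin(6*u) is u*cos(6*u)/3 - sin(6*u)/18 + cos(6*u)/6; evaluating from -pi to 0: ∫_{-pi}^{0} (-2*u - 1) sin(6*u) du = (1/6) - (1/6 - pi/3) = pi/3.
Integrating by parts (boundary term plus one more integral), an antiderivative of (-3*u - 4) sin(6*u) is u*cos(6*u)/2 - sin(6*u)/12 + 2*cos(6*u)/3; evaluating from 0 to pi: ∫_{0}^{pi} (-3*u - 4) sin(6*u) du = (2/3 + pi/2) - (2/3) = pi/2.
Summing the pieces and multiplying by (1/pi) gives b_6 = 5/6.

5/6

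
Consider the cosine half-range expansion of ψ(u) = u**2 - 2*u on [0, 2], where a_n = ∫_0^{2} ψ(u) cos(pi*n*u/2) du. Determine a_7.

0

a_7 = ∫_0^{2} (u**2 - 2*u) cos(7*pi*u/2) du.
Integrating by parts twice (tabular method), an antiderivative of (u**2 - 2*u) cos(7*pi*u/2) is 2*u**2*sin(7*pi*u/2)/(7*pi) - 4*u*sin(7*pi*u/2)/(7*pi) + 8*u*cos(7*pi*u/2)/(49*pi**2) - 16*sin(7*pi*u/2)/(343*pi**3) - 8*cos(7*pi*u/2)/(49*pi**2); evaluating from 0 to 2: ∫_{0}^{2} (u**2 - 2*u) cos(7*pi*u/2) du = (-8/(49*pi**2)) - (-8/(49*pi**2)) = 0.
Hence a_7 = 0.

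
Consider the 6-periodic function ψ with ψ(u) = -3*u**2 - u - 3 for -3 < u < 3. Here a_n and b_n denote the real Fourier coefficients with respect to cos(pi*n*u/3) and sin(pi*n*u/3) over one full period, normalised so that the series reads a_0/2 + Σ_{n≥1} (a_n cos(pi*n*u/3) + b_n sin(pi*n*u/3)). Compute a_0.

a_0 = 1/3 ∫_{-3}^{3} ψ(u) du = 1/3 · (-72) = -24.

-24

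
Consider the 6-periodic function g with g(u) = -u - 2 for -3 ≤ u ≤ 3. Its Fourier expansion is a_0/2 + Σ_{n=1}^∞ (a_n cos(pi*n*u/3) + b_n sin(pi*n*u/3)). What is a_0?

-4

a_0 = 1/3 ∫_{-3}^{3} g(u) du = 1/3 · (-12) = -4.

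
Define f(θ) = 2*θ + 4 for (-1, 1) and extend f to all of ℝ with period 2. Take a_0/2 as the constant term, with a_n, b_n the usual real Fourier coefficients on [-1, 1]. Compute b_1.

4/pi

b_1 = ∫_{-1}^{1} f(θ) sin(pi*θ) dθ.
Integrating by parts (boundary term plus one more integral), an antiderivative of (2*θ + 4) sin(pi*θ) is -2*θ*cos(pi*θ)/pi + 2*sin(pi*θ)/pi**2 - 4*cos(pi*θ)/pi; evaluating from -1 to 1: ∫_{-1}^{1} (2*θ + 4) sin(pi*θ) dθ = (6/pi) - (2/pi) = 4/pi.
Hence b_1 = 4/pi.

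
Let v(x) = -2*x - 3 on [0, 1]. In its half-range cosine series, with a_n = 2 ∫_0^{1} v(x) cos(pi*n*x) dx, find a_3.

8/(9*pi**2)

a_3 = 2 ∫_0^{1} (-2*x - 3) cos(3*pi*x) dx.
Integrating by parts (boundary term plus one more integral), an antiderivative of (-2*x - 3) cos(3*pi*x) is -2*x*sin(3*pi*x)/(3*pi) - sin(3*pi*x)/pi - 2*cos(3*pi*x)/(9*pi**2); evaluating from 0 to 1: ∫_{0}^{1} (-2*x - 3) cos(3*pi*x) dx = (2/(9*pi**2)) - (-2/(9*pi**2)) = 4/(9*pi**2).
Hence a_3 = 2·(4/(9*pi**2)) = 8/(9*pi**2).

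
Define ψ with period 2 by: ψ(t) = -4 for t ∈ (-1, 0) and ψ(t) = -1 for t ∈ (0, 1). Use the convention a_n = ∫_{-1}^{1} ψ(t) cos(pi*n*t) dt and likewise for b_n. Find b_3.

b_3 = ∫_{-1}^{1} ψ(t) sin(3*pi*t) dt.
Split the integral at the breakpoints.
Directly, an antiderivative of (-4) sin(3*pi*t) is 4*cos(3*pi*t)/(3*pi); evaluating from -1 to 0: ∫_{-1}^{0} (-4) sin(3*pi*t) dt = (4/(3*pi)) - (-4/(3*pi)) = 8/(3*pi).
Directly, an antiderivative of (-1) sin(3*pi*t) is cos(3*pi*t)/(3*pi); evaluating from 0 to 1: ∫_{0}^{1} (-1) sin(3*pi*t) dt = (-1/(3*pi)) - (1/(3*pi)) = -2/(3*pi).
Summing the pieces gives b_3 = 2/pi.

2/pi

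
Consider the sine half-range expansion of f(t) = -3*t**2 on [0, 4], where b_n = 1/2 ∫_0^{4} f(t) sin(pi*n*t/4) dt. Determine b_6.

b_6 = 1/2 ∫_0^{4} (-3*t**2) sin(3*pi*t/2) dt.
Integrating by parts twice (tabular method), an antiderivative of (-3*t**2) sin(3*pi*t/2) is 2*t**2*cos(3*pi*t/2)/pi - 8*t*sin(3*pi*t/2)/(3*pi**2) - 16*cos(3*pi*t/2)/(9*pi**3); evaluating from 0 to 4: ∫_{0}^{4} (-3*t**2) sin(3*pi*t/2) dt = (-16/(9*pi**3) + 32/pi) - (-16/(9*pi**3)) = 32/pi.
Hence b_6 = (1/2)·(32/pi) = 16/pi.

16/pi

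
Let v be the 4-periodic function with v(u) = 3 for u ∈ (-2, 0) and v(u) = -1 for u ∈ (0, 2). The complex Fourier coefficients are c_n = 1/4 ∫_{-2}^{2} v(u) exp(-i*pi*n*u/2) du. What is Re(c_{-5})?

Since v is real-valued, Re(c_{-5}) = 1/4 ∫_{-2}^{2} v(u) cos(-5*pi*u/2) du = a_{5}/2.
Split the integral at the breakpoints.
Directly, an antiderivative of (3) cos(-5*pi*u/2) is 6*sin(5*pi*u/2)/(5*pi); evaluating from -2 to 0: ∫_{-2}^{0} (3) cos(-5*pi*u/2) du = (0) - (0) = 0.
Directly, an antiderivative of (-1) cos(-5*pi*u/2) is -2*sin(5*pi*u/2)/(5*pi); evaluating from 0 to 2: ∫_{0}^{2} (-1) cos(-5*pi*u/2) du = (0) - (0) = 0.
So ∫_{-2}^{2} v(u) cos(-5*pi*u/2) du = 0.
Hence Re(c_{-5}) = (1/4)·(0) = 0.

0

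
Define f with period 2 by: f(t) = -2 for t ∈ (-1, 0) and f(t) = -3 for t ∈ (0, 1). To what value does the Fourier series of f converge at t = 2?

t = 2 differs from t = 0 by 1 full period(s), and the series is 2-periodic.
At t = 0 the one-sided limits are f(0^-) = -2 and f(0^+) = -3.
By Dirichlet's theorem the series converges to their average, [(-2) + (-3)]/2 = -5/2.

-5/2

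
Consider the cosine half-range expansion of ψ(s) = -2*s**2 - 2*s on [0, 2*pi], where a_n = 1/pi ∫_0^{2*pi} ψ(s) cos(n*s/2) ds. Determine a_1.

16/pi + 32

a_1 = 1/pi ∫_0^{2*pi} (-2*s**2 - 2*s) cos(s/2) ds.
Integrating by parts twice (tabular method), an antiderivative of (-2*s**2 - 2*s) cos(s/2) is -4*s**2*sin(s/2) - 4*s*sin(s/2) - 16*s*cos(s/2) + 32*sin(s/2) - 8*cos(s/2); evaluating from 0 to 2*pi: ∫_{0}^{2*pi} (-2*s**2 - 2*s) cos(s/2) ds = (8 + 32*pi) - (-8) = 16 + 32*pi.
Hence a_1 = (1/pi)·(16 + 32*pi) = 16/pi + 32.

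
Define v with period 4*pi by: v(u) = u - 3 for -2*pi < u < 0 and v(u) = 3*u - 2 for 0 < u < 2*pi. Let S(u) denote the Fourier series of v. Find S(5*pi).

-2 + 3*pi

u = 5*pi differs from u = pi by 1 full period(s), and the series is 4*pi-periodic.
v is continuous at u = pi with value -2 + 3*pi, so the series converges to -2 + 3*pi there.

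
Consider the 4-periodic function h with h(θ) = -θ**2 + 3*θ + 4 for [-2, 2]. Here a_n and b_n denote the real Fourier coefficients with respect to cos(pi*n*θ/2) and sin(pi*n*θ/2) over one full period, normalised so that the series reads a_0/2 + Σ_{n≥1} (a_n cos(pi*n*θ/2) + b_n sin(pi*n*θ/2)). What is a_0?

16/3

a_0 = 1/2 ∫_{-2}^{2} h(θ) dθ = 1/2 · (32/3) = 16/3.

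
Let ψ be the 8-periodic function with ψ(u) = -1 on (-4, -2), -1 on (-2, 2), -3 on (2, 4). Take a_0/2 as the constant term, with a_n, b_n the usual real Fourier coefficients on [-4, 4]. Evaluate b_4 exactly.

b_4 = 1/4 ∫_{-4}^{4} ψ(u) sin(pi*u) du.
Split the integral at the breakpoints.
Directly, an antiderivative of (-1) sin(pi*u) is cos(pi*u)/pi; evaluating from -4 to -2: ∫_{-4}^{-2} (-1) sin(pi*u) du = (1/pi) - (1/pi) = 0.
Directly, an antiderivative of (-1) sin(pi*u) is cos(pi*u)/pi; evaluating from -2 to 2: ∫_{-2}^{2} (-1) sin(pi*u) du = (1/pi) - (1/pi) = 0.
Directly, an antiderivative of (-3) sin(pi*u) is 3*cos(pi*u)/pi; evaluating from 2 to 4: ∫_{2}^{4} (-3) sin(pi*u) du = (3/pi) - (3/pi) = 0.
Summing the pieces and multiplying by (1/4) gives b_4 = 0.

0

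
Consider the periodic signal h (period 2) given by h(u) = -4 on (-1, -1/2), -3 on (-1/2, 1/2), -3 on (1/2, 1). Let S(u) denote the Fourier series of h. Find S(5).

-7/2

u = 5 differs from u = 1 by 2 full period(s), and the series is 2-periodic.
At u = 1 the one-sided limits are h(1^-) = -3 and h(1^+) = -4.
By Dirichlet's theorem the series converges to their average, [(-3) + (-4)]/2 = -7/2.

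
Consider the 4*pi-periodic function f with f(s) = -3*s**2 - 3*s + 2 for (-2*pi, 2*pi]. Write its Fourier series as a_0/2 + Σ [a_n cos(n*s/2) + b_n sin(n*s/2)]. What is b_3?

-4

b_3 = (1/(2*pi)) ∫_{-2*pi}^{2*pi} f(s) sin(3*s/2) ds.
Integrating by parts twice (tabular method), an antiderivative of (-3*s**2 - 3*s + 2) sin(3*s/2) is 2*s**2*cos(3*s/2) - 8*s*sin(3*s/2)/3 + 2*s*cos(3*s/2) - 4*sin(3*s/2)/3 - 28*cos(3*s/2)/9; evaluating from -2*pi to 2*pi: ∫_{-2*pi}^{2*pi} (-3*s**2 - 3*s + 2) sin(3*s/2) ds = (-8*pi**2 - 4*pi + 28/9) - (-8*pi**2 + 28/9 + 4*pi) = -8*pi.
Hence b_3 = (1/(2*pi))·(-8*pi) = -4.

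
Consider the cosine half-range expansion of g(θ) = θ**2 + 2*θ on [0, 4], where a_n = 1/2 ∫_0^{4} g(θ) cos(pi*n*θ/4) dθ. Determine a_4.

a_4 = 1/2 ∫_0^{4} (θ**2 + 2*θ) cos(pi*θ) dθ.
Integrating by parts twice (tabular method), an antiderivative of (θ**2 + 2*θ) cos(pi*θ) is θ**2*sin(pi*θ)/pi + 2*θ*sin(pi*θ)/pi + 2*θ*cos(pi*θ)/pi**2 - 2*sin(pi*θ)/pi**3 + 2*cos(pi*θ)/pi**2; evaluating from 0 to 4: ∫_{0}^{4} (θ**2 + 2*θ) cos(pi*θ) dθ = (10/pi**2) - (2/pi**2) = 8/pi**2.
Hence a_4 = (1/2)·(8/pi**2) = 4/pi**2.

4/pi**2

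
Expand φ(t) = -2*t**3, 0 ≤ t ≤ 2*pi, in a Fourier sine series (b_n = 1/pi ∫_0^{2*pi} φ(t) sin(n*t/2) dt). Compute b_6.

-8/9 + 16*pi**2/3

b_6 = 1/pi ∫_0^{2*pi} (-2*t**3) sin(3*t) dt.
Integrating by parts three times (tabular method), an antiderivative of (-2*t**3) sin(3*t) is 2*t**3*cos(3*t)/3 - 2*t**2*sin(3*t)/3 - 4*t*cos(3*t)/9 + 4*sin(3*t)/27; evaluating from 0 to 2*pi: ∫_{0}^{2*pi} (-2*t**3) sin(3*t) dt = (8*pi*(-1 + 6*pi**2)/9) - (0) = 8*pi*(-1 + 6*pi**2)/9.
Hence b_6 = (1/pi)·(8*pi*(-1 + 6*pi**2)/9) = -8/9 + 16*pi**2/3.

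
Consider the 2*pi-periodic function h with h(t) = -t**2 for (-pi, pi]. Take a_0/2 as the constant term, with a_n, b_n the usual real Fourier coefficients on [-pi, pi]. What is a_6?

-1/9

a_6 = 1/pi ∫_{-pi}^{pi} h(t) cos(6*t) dt.
h is even and cos(6*t) is even, so the integrand is even and a_6 = 2/pi ∫_0^{pi} h(t) cos(6*t) dt.
Integrating by parts twice (tabular method), an antiderivative of (-t**2) cos(6*t) is -t**2*sin(6*t)/6 - t*cos(6*t)/18 + sin(6*t)/108; evaluating from 0 to pi: ∫_{0}^{pi} (-t**2) cos(6*t) dt = (-pi/18) - (0) = -pi/18.
Hence a_6 = (2/pi)·(-pi/18) = -1/9.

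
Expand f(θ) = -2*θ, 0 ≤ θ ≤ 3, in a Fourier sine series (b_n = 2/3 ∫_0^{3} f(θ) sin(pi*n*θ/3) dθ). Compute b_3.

b_3 = 2/3 ∫_0^{3} (-2*θ) sin(pi*θ) dθ.
Integrating by parts (boundary term plus one more integral), an antiderivative of (-2*θ) sin(pi*θ) is 2*θ*cos(pi*θ)/pi - 2*sin(pi*θ)/pi**2; evaluating from 0 to 3: ∫_{0}^{3} (-2*θ) sin(pi*θ) dθ = (-6/pi) - (0) = -6/pi.
Hence b_3 = (2/3)·(-6/pi) = -4/pi.

-4/pi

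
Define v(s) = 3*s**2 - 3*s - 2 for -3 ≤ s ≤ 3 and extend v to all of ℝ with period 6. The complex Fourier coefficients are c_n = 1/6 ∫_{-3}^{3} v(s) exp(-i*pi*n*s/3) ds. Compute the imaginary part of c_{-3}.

-3/pi

Since v is real-valued, Im(c_{-3}) = -1/6 ∫_{-3}^{3} v(s) sin(-pi*s) ds = b_{3}/2.
Integrating by parts twice (tabular method), an antiderivative of (3*s**2 - 3*s - 2) sin(-pi*s) is 3*s**2*cos(pi*s)/pi - 6*s*sin(pi*s)/pi**2 - 3*s*cos(pi*s)/pi + 3*sin(pi*s)/pi**2 - 2*cos(pi*s)/pi - 6*cos(pi*s)/pi**3; evaluating from -3 to 3: ∫_{-3}^{3} (3*s**2 - 3*s - 2) sin(-pi*s) ds = (-16/pi + 6/pi**3) - (-34/pi + 6/pi**3) = 18/pi.
Hence Im(c_{-3}) = (-1/6)·(18/pi) = -3/pi.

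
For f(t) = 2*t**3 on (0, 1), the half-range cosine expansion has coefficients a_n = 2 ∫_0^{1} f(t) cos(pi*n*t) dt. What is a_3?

a_3 = 2 ∫_0^{1} (2*t**3) cos(3*pi*t) dt.
Integrating by parts three times (tabular method), an antiderivative of (2*t**3) cos(3*pi*t) is 2*t**3*sin(3*pi*t)/(3*pi) + 2*t**2*cos(3*pi*t)/(3*pi**2) - 4*t*sin(3*pi*t)/(9*pi**3) - 4*cos(3*pi*t)/(27*pi**4); evaluating from 0 to 1: ∫_{0}^{1} (2*t**3) cos(3*pi*t) dt = (2*(2 - 9*pi**2)/(27*pi**4)) - (-4/(27*pi**4)) = 2*(4 - 9*pi**2)/(27*pi**4).
Hence a_3 = 2·(2*(4 - 9*pi**2)/(27*pi**4)) = 4*(4 - 9*pi**2)/(27*pi**4).

4*(4 - 9*pi**2)/(27*pi**4)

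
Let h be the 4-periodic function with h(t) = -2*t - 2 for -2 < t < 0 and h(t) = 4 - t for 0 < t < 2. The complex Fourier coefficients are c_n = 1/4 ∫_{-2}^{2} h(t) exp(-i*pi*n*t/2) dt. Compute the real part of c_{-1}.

Since h is real-valued, Re(c_{-1}) = 1/4 ∫_{-2}^{2} h(t) cos(-pi*t/2) dt = a_{1}/2.
Split the integral at the breakpoints.
Integrating by parts (boundary term plus one more integral), an antiderivative of (-2*t - 2) cos(-pi*t/2) is -4*t*sin(pi*t/2)/pi - 4*sin(pi*t/2)/pi - 8*cos(pi*t/2)/pi**2; evaluating from -2 to 0: ∫_{-2}^{0} (-2*t - 2) cos(-pi*t/2) dt = (-8/pi**2) - (8/pi**2) = -16/pi**2.
Integrating by parts (boundary term plus one more integral), an antiderivative of (4 - t) cos(-pi*t/2) is -2*t*sin(pi*t/2)/pi + 8*sin(pi*t/2)/pi - 4*cos(pi*t/2)/pi**2; evaluating from 0 to 2: ∫_{0}^{2} (4 - t) cos(-pi*t/2) dt = (4/pi**2) - (-4/pi**2) = 8/pi**2.
So ∫_{-2}^{2} h(t) cos(-pi*t/2) dt = -8/pi**2.
Hence Re(c_{-1}) = (1/4)·(-8/pi**2) = -2/pi**2.

-2/pi**2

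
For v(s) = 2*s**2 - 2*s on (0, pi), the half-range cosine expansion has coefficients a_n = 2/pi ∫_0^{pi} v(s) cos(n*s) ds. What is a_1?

a_1 = 2/pi ∫_0^{pi} (2*s**2 - 2*s) cos(s) ds.
Integrating by parts twice (tabular method), an antiderivative of (2*s**2 - 2*s) cos(s) is 2*s**2*sin(s) - 2*s*sin(s) + 4*s*cos(s) - 4*sin(s) - 2*cos(s); evaluating from 0 to pi: ∫_{0}^{pi} (2*s**2 - 2*s) cos(s) ds = (2 - 4*pi) - (-2) = 4 - 4*pi.
Hence a_1 = (2/pi)·(4 - 4*pi) = -8 + 8/pi.

-8 + 8/pi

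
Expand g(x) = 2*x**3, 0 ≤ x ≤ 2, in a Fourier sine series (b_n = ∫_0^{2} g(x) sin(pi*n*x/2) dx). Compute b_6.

b_6 = ∫_0^{2} (2*x**3) sin(3*pi*x) dx.
Integrating by parts three times (tabular method), an antiderivative of (2*x**3) sin(3*pi*x) is -2*x**3*cos(3*pi*x)/(3*pi) + 2*x**2*sin(3*pi*x)/(3*pi**2) + 4*x*cos(3*pi*x)/(9*pi**3) - 4*sin(3*pi*x)/(27*pi**4); evaluating from 0 to 2: ∫_{0}^{2} (2*x**3) sin(3*pi*x) dx = (8*(1 - 6*pi**2)/(9*pi**3)) - (0) = 8*(1 - 6*pi**2)/(9*pi**3).
Hence b_6 = 8*(1 - 6*pi**2)/(9*pi**3).

8*(1 - 6*pi**2)/(9*pi**3)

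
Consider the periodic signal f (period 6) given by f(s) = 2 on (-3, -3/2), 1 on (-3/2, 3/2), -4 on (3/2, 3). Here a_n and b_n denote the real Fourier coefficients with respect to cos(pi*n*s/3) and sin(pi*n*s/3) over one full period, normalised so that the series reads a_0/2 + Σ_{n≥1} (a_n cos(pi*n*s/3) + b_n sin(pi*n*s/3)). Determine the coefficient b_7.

-6/(7*pi)

b_7 = 1/3 ∫_{-3}^{3} f(s) sin(7*pi*s/3) ds.
Split the integral at the breakpoints.
Directly, an antiderivative of (2) sin(7*pi*s/3) is -6*cos(7*pi*s/3)/(7*pi); evaluating from -3 to -3/2: ∫_{-3}^{-3/2} (2) sin(7*pi*s/3) ds = (0) - (6/(7*pi)) = -6/(7*pi).
Directly, an antiderivative of (1) sin(7*pi*s/3) is -3*cos(7*pi*s/3)/(7*pi); evaluating from -3/2 to 3/2: ∫_{-3/2}^{3/2} (1) sin(7*pi*s/3) ds = (0) - (0) = 0.
Directly, an antiderivative of (-4) sin(7*pi*s/3) is 12*cos(7*pi*s/3)/(7*pi); evaluating from 3/2 to 3: ∫_{3/2}^{3} (-4) sin(7*pi*s/3) ds = (-12/(7*pi)) - (0) = -12/(7*pi).
Summing the pieces and multiplying by (1/3) gives b_7 = -6/(7*pi).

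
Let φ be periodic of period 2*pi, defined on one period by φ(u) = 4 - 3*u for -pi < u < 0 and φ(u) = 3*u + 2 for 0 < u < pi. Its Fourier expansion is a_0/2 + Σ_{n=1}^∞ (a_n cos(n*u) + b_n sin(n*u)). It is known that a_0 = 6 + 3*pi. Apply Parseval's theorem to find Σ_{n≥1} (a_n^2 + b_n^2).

Parseval: a_0^2/2 + Σ_{n≥1} (a_n^2+b_n^2) = 1/pi ∫_{-pi}^{pi} φ(u)^2 du = 20 + 18*pi + 6*pi**2.
Subtract a_0^2/2 = 9*(2 + pi)**2/2: Σ (a_n^2+b_n^2) = 2 + 3*pi**2/2.

2 + 3*pi**2/2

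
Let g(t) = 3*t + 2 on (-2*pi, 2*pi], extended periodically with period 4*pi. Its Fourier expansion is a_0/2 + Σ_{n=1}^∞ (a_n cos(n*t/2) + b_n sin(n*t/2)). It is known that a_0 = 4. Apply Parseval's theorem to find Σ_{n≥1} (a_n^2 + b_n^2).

Parseval: a_0^2/2 + Σ_{n≥1} (a_n^2+b_n^2) = (1/(2*pi)) ∫_{-2*pi}^{2*pi} g(t)^2 dt = 8 + 24*pi**2.
Subtract a_0^2/2 = 8: Σ (a_n^2+b_n^2) = 24*pi**2.

24*pi**2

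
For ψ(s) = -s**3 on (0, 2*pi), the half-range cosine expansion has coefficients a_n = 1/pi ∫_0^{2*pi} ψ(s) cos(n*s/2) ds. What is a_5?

a_5 = 1/pi ∫_0^{2*pi} (-s**3) cos(5*s/2) ds.
Integrating by parts three times (tabular method), an antiderivative of (-s**3) cos(5*s/2) is -2*s**3*sin(5*s/2)/5 - 12*s**2*cos(5*s/2)/25 + 48*s*sin(5*s/2)/125 + 96*cos(5*s/2)/625; evaluating from 0 to 2*pi: ∫_{0}^{2*pi} (-s**3) cos(5*s/2) ds = (-96/625 + 48*pi**2/25) - (96/625) = -192/625 + 48*pi**2/25.
Hence a_5 = (1/pi)·(-192/625 + 48*pi**2/25) = 48*(-4 + 25*pi**2)/(625*pi).

48*(-4 + 25*pi**2)/(625*pi)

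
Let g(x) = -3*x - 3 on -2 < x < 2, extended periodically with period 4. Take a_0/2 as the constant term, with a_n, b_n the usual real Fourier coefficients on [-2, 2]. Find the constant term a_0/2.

-3

a_0 = 1/2 ∫_{-2}^{2} g(x) dx = 1/2 · (-12) = -6.
So the constant term a_0/2 = -3.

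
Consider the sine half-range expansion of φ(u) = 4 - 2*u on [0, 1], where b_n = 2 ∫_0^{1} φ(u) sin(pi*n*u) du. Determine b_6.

2/(3*pi)

b_6 = 2 ∫_0^{1} (4 - 2*u) sin(6*pi*u) du.
Integrating by parts (boundary term plus one more integral), an antiderivative of (4 - 2*u) sin(6*pi*u) is u*cos(6*pi*u)/(3*pi) - sin(6*pi*u)/(18*pi**2) - 2*cos(6*pi*u)/(3*pi); evaluating from 0 to 1: ∫_{0}^{1} (4 - 2*u) sin(6*pi*u) du = (-1/(3*pi)) - (-2/(3*pi)) = 1/(3*pi).
Hence b_6 = 2·(1/(3*pi)) = 2/(3*pi).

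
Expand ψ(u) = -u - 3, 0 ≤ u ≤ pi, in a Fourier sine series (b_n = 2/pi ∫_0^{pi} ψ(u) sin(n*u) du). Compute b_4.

1/2

b_4 = 2/pi ∫_0^{pi} (-u - 3) sin(4*u) du.
Integrating by parts (boundary term plus one more integral), an antiderivative of (-u - 3) sin(4*u) is u*cos(4*u)/4 - sin(4*u)/16 + 3*cos(4*u)/4; evaluating from 0 to pi: ∫_{0}^{pi} (-u - 3) sin(4*u) du = (3/4 + pi/4) - (3/4) = pi/4.
Hence b_4 = (2/pi)·(pi/4) = 1/2.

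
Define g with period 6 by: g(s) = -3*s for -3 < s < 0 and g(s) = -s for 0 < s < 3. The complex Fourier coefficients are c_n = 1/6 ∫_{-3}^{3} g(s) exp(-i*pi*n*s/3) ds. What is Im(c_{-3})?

Since g is real-valued, Im(c_{-3}) = -1/6 ∫_{-3}^{3} g(s) sin(-pi*s) ds = b_{3}/2.
Split the integral at the breakpoints.
Integrating by parts (boundary term plus one more integral), an antiderivative of (-3*s) sin(-pi*s) is -3*s*cos(pi*s)/pi + 3*sin(pi*s)/pi**2; evaluating from -3 to 0: ∫_{-3}^{0} (-3*s) sin(-pi*s) ds = (0) - (-9/pi) = 9/pi.
Integrating by parts (boundary term plus one more integral), an antiderivative of (-s) sin(-pi*s) is -s*cos(pi*s)/pi + sin(pi*s)/pi**2; evaluating from 0 to 3: ∫_{0}^{3} (-s) sin(-pi*s) ds = (3/pi) - (0) = 3/pi.
So ∫_{-3}^{3} g(s) sin(-pi*s) ds = 12/pi.
Hence Im(c_{-3}) = (-1/6)·(12/pi) = -2/pi.

-2/pi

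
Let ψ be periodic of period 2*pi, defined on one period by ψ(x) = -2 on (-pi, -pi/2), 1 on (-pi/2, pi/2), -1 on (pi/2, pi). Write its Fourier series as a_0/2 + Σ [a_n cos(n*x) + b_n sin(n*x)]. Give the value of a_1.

5/pi

a_1 = 1/pi ∫_{-pi}^{pi} ψ(x) cos(x) dx.
Split the integral at the breakpoints.
Directly, an antiderivative of (-2) cos(x) is -2*sin(x); evaluating from -pi to -pi/2: ∫_{-pi}^{-pi/2} (-2) cos(x) dx = (2) - (0) = 2.
Directly, an antiderivative of (1) cos(x) is sin(x); evaluating from -pi/2 to pi/2: ∫_{-pi/2}^{pi/2} (1) cos(x) dx = (1) - (-1) = 2.
Directly, an antiderivative of (-1) cos(x) is -sin(x); evaluating from pi/2 to pi: ∫_{pi/2}^{pi} (-1) cos(x) dx = (0) - (-1) = 1.
Summing the pieces and multiplying by (1/pi) gives a_1 = 5/pi.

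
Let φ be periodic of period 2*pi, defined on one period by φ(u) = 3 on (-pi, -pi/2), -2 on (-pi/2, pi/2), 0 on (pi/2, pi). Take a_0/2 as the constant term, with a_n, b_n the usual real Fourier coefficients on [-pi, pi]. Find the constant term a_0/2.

-1/4

a_0 = 1/pi ∫_{-pi}^{pi} φ(u) du = 1/pi · (-pi/2) = -1/2.
So the constant term a_0/2 = -1/4.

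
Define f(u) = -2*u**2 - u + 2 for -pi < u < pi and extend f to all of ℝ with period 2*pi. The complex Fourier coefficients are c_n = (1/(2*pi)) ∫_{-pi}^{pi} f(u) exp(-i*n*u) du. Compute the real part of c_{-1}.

4

Since f is real-valued, Re(c_{-1}) = (1/(2*pi)) ∫_{-pi}^{pi} f(u) cos(-u) du = a_{1}/2.
Integrating by parts twice (tabular method), an antiderivative of (-2*u**2 - u + 2) cos(-u) is -2*u**2*sin(u) - u*sin(u) - 4*u*cos(u) + 6*sin(u) - cos(u); evaluating from -pi to pi: ∫_{-pi}^{pi} (-2*u**2 - u + 2) cos(-u) du = (1 + 4*pi) - (1 - 4*pi) = 8*pi.
Hence Re(c_{-1}) = (1/(2*pi))·(8*pi) = 4.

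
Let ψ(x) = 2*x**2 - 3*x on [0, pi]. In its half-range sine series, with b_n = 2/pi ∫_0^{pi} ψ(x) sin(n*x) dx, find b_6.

1 - 2*pi/3

b_6 = 2/pi ∫_0^{pi} (2*x**2 - 3*x) sin(6*x) dx.
Integrating by parts twice (tabular method), an antiderivative of (2*x**2 - 3*x) sin(6*x) is -x**2*cos(6*x)/3 + x*sin(6*x)/9 + x*cos(6*x)/2 - sin(6*x)/12 + cos(6*x)/54; evaluating from 0 to pi: ∫_{0}^{pi} (2*x**2 - 3*x) sin(6*x) dx = (-pi**2/3 + 1/54 + pi/2) - (1/54) = pi*(3 - 2*pi)/6.
Hence b_6 = (2/pi)·(pi*(3 - 2*pi)/6) = 1 - 2*pi/3.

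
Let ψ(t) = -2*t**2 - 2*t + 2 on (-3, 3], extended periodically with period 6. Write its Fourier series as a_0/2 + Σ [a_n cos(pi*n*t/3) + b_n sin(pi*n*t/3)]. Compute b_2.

b_2 = 1/3 ∫_{-3}^{3} ψ(t) sin(2*pi*t/3) dt.
Integrating by parts twice (tabular method), an antiderivative of (-2*t**2 - 2*t + 2) sin(2*pi*t/3) is 3*t**2*cos(2*pi*t/3)/pi - 9*t*sin(2*pi*t/3)/pi**2 + 3*t*cos(2*pi*t/3)/pi - 9*sin(2*pi*t/3)/(2*pi**2) - 3*cos(2*pi*t/3)/pi - 27*cos(2*pi*t/3)/(2*pi**3); evaluating from -3 to 3: ∫_{-3}^{3} (-2*t**2 - 2*t + 2) sin(2*pi*t/3) dt = (-27/(2*pi**3) + 33/pi) - (-27/(2*pi**3) + 15/pi) = 18/pi.
Hence b_2 = (1/3)·(18/pi) = 6/pi.

6/pi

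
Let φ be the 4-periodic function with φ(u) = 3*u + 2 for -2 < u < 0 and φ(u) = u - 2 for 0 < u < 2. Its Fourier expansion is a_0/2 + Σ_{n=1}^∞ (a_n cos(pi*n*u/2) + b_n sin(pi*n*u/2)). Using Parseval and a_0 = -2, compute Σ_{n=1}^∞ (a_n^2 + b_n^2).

Parseval: a_0^2/2 + Σ_{n≥1} (a_n^2+b_n^2) = 1/2 ∫_{-2}^{2} φ(u)^2 du = 16/3.
Subtract a_0^2/2 = 2: Σ (a_n^2+b_n^2) = 10/3.

10/3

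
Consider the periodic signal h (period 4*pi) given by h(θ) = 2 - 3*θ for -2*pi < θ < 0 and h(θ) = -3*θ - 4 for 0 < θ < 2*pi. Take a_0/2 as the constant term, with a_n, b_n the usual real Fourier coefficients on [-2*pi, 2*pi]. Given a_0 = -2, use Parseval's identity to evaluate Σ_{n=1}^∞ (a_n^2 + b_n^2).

18 + 36*pi + 24*pi**2

Parseval: a_0^2/2 + Σ_{n≥1} (a_n^2+b_n^2) = (1/(2*pi)) ∫_{-2*pi}^{2*pi} h(θ)^2 dθ = 20 + 36*pi + 24*pi**2.
Subtract a_0^2/2 = 2: Σ (a_n^2+b_n^2) = 18 + 36*pi + 24*pi**2.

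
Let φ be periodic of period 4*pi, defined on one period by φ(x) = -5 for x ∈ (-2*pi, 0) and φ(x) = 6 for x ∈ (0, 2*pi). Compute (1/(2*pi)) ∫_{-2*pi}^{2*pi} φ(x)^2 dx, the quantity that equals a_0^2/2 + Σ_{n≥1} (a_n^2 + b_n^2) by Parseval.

61

(1/(2*pi)) ∫_{-2*pi}^{2*pi} φ(x)^2 dx = (1/(2*pi)) · (122*pi) = 61.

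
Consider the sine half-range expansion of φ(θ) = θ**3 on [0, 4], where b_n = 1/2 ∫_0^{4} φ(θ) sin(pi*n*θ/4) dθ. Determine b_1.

-768/pi**3 + 128/pi

b_1 = 1/2 ∫_0^{4} (θ**3) sin(pi*θ/4) dθ.
Integrating by parts three times (tabular method), an antiderivative of (θ**3) sin(pi*θ/4) is -4*θ**3*cos(pi*θ/4)/pi + 48*θ**2*sin(pi*θ/4)/pi**2 + 384*θ*cos(pi*θ/4)/pi**3 - 1536*sin(pi*θ/4)/pi**4; evaluating from 0 to 4: ∫_{0}^{4} (θ**3) sin(pi*θ/4) dθ = (-1536/pi**3 + 256/pi) - (0) = -1536/pi**3 + 256/pi.
Hence b_1 = (1/2)·(-1536/pi**3 + 256/pi) = -768/pi**3 + 128/pi.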